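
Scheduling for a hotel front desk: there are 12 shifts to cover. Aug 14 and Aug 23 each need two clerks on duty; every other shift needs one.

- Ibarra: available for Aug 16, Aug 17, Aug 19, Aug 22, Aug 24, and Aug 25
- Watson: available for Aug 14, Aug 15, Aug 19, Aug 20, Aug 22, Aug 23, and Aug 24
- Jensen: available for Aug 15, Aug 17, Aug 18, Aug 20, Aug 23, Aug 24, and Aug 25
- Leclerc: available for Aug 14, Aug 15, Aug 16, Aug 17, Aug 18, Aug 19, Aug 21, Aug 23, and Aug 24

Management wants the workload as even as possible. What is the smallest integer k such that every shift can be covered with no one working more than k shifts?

4

With 4 clerks and 14 worker-slots to fill, someone must work at least ⌈14/4⌉ = 4 shifts, so k ≥ 4.
k = 4 works: Aug 14→Watson+Leclerc, Aug 15→Watson, Aug 16→Ibarra, Aug 17→Ibarra, Aug 18→Jensen, Aug 19→Watson, Aug 20→Watson, Aug 21→Leclerc, Aug 22→Ibarra, Aug 23→Jensen+Leclerc, Aug 24→Jensen, Aug 25→Ibarra.
Loads: Ibarra 4, Watson 4, Jensen 3, Leclerc 3 — all ≤ 4.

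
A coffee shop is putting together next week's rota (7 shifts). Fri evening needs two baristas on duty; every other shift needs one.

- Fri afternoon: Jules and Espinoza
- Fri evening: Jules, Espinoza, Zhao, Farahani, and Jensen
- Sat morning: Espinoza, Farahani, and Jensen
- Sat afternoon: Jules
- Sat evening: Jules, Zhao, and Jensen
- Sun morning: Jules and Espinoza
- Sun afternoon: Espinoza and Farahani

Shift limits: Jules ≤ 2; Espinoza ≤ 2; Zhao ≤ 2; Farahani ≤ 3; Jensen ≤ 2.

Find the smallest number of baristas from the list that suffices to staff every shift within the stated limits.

8 slots to fill and no one can take more than 3, so at least ⌈8/3⌉ = 3 baristas are needed.
Any 3 baristas together have capacity at most 3+2+2 = 7 < 8 slots, so 3 can never suffice.
Jules, Espinoza, Zhao, and Farahani alone can cover everything: Fri afternoon→Jules, Fri evening→Zhao+Farahani, Sat morning→Espinoza, Sat afternoon→Jules, Sat evening→Zhao, Sun morning→Espinoza, Sun afternoon→Farahani.

4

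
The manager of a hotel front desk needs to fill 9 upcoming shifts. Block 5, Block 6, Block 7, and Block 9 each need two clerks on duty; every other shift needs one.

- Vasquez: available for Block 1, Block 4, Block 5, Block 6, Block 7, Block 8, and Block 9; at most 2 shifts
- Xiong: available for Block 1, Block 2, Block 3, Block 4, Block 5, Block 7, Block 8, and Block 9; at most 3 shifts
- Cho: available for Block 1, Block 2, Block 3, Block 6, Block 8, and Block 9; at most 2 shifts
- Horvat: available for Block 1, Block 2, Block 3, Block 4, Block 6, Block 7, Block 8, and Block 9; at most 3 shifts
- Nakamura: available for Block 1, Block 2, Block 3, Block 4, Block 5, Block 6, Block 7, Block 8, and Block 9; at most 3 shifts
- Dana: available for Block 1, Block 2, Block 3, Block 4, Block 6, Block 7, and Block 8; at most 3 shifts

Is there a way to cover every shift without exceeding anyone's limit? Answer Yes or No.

Yes

One valid schedule: Block 1→Cho, Block 2→Xiong, Block 3→Xiong, Block 4→Vasquez, Block 5→Vasquez+Xiong, Block 6→Horvat+Nakamura, Block 7→Horvat+Nakamura, Block 8→Cho, Block 9→Horvat+Nakamura.
Loads: Vasquez 2/2, Xiong 3/3, Cho 2/2, Horvat 3/3, Nakamura 3/3, Dana 0/3 — all within limits.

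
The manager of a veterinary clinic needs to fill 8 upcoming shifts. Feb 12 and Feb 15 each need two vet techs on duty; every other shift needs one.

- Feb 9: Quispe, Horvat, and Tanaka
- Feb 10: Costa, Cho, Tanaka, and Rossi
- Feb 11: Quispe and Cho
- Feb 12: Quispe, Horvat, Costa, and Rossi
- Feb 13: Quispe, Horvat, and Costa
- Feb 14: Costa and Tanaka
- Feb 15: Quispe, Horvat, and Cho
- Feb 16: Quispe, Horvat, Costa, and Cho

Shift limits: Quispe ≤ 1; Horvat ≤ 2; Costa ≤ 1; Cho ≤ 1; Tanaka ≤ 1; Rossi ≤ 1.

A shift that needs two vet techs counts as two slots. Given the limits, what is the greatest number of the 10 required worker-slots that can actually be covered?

7

Total capacity across all vet techs is 1+2+1+1+1+1 = 7, and 10 slots are needed, so at most 7 can be filled.
An assignment achieving 7: Feb 9→Horvat, Feb 10→Tanaka, Feb 11→Quispe, Feb 12→Rossi, Feb 13→Horvat, Feb 14→Costa, Feb 15→Cho.
Loads: Quispe 1/1, Horvat 2/2, Costa 1/1, Cho 1/1, Tanaka 1/1, Rossi 1/1.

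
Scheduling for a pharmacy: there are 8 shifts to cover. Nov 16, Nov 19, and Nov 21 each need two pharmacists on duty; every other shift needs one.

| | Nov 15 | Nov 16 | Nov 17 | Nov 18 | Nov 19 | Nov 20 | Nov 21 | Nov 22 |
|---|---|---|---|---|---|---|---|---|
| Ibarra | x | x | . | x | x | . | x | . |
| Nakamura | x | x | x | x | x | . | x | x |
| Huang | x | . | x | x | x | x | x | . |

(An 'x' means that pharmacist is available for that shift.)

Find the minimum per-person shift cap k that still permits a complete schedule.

4

With 3 pharmacists and 11 worker-slots to fill, someone must work at least ⌈11/3⌉ = 4 shifts, so k ≥ 4.
k = 4 works: Nov 15→Ibarra, Nov 16→Ibarra+Nakamura, Nov 17→Nakamura, Nov 18→Ibarra, Nov 19→Ibarra+Huang, Nov 20→Huang, Nov 21→Nakamura+Huang, Nov 22→Nakamura.
Loads: Ibarra 4, Nakamura 4, Huang 3 — all ≤ 4.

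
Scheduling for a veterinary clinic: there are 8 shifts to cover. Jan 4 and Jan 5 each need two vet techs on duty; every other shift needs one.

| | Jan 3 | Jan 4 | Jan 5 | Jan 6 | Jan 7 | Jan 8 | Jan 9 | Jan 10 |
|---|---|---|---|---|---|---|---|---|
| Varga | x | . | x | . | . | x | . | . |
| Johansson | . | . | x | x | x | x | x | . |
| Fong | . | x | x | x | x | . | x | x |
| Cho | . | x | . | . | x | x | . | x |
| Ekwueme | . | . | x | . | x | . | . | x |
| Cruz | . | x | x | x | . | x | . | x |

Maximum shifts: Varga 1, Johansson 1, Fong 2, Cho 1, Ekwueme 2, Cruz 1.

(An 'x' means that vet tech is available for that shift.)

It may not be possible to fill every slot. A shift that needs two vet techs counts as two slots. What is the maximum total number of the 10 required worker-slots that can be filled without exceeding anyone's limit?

Total capacity across all vet techs is 1+1+2+1+2+1 = 8, and 10 slots are needed, so at most 8 can be filled.
An assignment achieving 8: Jan 3→Varga, Jan 4→Fong+Cho, Jan 6→Fong, Jan 7→Ekwueme, Jan 8→Cruz, Jan 9→Johansson, Jan 10→Ekwueme.
Loads: Varga 1/1, Johansson 1/1, Fong 2/2, Cho 1/1, Ekwueme 2/2, Cruz 1/1.

8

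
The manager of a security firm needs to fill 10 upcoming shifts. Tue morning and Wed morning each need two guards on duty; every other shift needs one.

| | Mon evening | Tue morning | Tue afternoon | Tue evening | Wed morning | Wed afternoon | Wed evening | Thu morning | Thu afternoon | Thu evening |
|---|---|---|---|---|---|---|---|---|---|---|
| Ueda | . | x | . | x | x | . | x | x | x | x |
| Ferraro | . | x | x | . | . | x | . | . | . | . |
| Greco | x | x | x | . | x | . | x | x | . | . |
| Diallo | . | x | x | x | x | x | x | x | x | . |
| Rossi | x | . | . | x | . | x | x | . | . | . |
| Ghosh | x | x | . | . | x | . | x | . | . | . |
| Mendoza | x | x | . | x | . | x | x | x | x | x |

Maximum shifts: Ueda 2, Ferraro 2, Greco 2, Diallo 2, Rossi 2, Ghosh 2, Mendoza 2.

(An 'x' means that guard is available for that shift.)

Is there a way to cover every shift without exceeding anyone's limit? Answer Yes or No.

Yes

One valid schedule: Mon evening→Greco, Tue morning→Ghosh+Mendoza, Tue afternoon→Ferraro, Tue evening→Diallo, Wed morning→Diallo+Ghosh, Wed afternoon→Ferraro, Wed evening→Rossi, Thu morning→Greco, Thu afternoon→Ueda, Thu evening→Ueda.
Loads: Ueda 2/2, Ferraro 2/2, Greco 2/2, Diallo 2/2, Rossi 1/2, Ghosh 2/2, Mendoza 1/2 — all within limits.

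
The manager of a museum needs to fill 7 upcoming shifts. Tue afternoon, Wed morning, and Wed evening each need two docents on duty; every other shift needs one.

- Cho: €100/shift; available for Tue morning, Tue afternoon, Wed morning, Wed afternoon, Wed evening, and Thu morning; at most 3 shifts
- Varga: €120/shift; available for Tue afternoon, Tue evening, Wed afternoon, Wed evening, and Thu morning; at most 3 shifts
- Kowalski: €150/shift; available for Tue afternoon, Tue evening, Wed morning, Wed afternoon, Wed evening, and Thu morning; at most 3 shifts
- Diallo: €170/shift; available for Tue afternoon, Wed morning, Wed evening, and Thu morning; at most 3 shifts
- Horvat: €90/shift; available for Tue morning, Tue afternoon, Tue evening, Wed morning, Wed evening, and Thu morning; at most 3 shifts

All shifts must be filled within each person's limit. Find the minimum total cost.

Picking the cheapest available docent for each shift independently would cost €940, but that ignores the shift limits.
An optimal schedule: Tue morning→Horvat, Tue afternoon→Cho+Varga, Tue evening→Horvat, Wed morning→Horvat+Cho, Wed afternoon→Cho, Wed evening→Varga+Kowalski, Thu morning→Varga.
Total: 90 + 100 + 120 + 90 + 90 + 100 + 100 + 120 + 150 + 120 = €1080.

€1080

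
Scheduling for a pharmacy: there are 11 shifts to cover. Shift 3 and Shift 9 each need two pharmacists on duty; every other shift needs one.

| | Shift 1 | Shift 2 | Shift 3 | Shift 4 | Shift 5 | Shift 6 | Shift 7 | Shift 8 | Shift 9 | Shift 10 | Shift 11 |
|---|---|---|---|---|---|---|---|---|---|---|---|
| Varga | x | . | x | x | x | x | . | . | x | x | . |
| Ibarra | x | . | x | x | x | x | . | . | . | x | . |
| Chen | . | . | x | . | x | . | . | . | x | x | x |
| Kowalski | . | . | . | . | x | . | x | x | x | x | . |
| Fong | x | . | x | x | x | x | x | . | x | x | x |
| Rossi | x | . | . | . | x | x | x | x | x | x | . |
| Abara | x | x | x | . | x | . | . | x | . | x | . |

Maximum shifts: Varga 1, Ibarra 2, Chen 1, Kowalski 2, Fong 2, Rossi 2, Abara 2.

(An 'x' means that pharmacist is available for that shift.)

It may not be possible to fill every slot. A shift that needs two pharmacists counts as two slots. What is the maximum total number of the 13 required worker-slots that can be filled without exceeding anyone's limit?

12

Total capacity across all pharmacists is 1+2+1+2+2+2+2 = 12, and 13 slots are needed, so at most 12 can be filled.
An assignment achieving 12: Shift 1→Ibarra, Shift 2→Abara, Shift 3→Fong+Abara, Shift 4→Varga, Shift 5→Rossi, Shift 6→Ibarra, Shift 7→Kowalski, Shift 8→Kowalski, Shift 9→Fong+Rossi, Shift 11→Chen.
Loads: Varga 1/1, Ibarra 2/2, Chen 1/1, Kowalski 2/2, Fong 2/2, Rossi 2/2, Abara 2/2.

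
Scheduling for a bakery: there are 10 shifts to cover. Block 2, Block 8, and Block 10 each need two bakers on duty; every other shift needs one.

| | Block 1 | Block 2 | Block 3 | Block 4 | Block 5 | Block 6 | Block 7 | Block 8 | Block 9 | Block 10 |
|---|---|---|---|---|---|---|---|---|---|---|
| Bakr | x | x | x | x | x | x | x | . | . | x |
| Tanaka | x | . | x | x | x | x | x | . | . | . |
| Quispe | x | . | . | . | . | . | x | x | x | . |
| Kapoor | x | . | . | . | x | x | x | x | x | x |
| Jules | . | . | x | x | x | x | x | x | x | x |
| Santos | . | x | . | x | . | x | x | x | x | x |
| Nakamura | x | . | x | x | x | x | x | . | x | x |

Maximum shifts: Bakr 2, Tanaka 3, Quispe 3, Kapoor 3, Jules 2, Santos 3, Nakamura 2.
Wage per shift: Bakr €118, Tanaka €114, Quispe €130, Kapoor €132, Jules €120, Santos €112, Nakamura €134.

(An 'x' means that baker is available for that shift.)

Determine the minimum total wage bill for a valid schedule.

Block 2 can only be covered by Bakr and Santos, so that assignment is forced.
Picking the cheapest available baker for each shift independently would cost €1482, but that ignores the shift limits.
An optimal schedule: Block 1→Tanaka, Block 2→Santos+Bakr, Block 3→Tanaka, Block 4→Santos, Block 5→Tanaka, Block 6→Santos, Block 7→Quispe, Block 8→Jules+Quispe, Block 9→Quispe, Block 10→Bakr+Jules.
Total: 114 + 112 + 118 + 114 + 112 + 114 + 112 + 130 + 120 + 130 + 130 + 118 + 120 = €1544.

€1544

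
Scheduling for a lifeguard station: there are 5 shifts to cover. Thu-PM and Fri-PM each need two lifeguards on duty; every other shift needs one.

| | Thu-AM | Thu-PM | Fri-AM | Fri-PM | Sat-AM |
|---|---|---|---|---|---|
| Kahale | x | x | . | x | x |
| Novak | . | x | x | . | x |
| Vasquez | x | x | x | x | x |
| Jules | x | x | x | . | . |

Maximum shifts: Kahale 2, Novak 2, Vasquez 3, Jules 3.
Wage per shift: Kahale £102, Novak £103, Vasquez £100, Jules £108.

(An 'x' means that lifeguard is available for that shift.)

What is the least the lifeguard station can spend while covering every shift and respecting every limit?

Fri-PM can only be covered by Kahale and Vasquez, so that assignment is forced.
Picking the cheapest available lifeguard for each shift independently would cost £704, but that ignores the shift limits.
An optimal schedule: Thu-AM→Vasquez, Thu-PM→Kahale+Novak, Fri-AM→Vasquez, Fri-PM→Vasquez+Kahale, Sat-AM→Novak.
Total: 100 + 102 + 103 + 100 + 100 + 102 + 103 = £710.

£710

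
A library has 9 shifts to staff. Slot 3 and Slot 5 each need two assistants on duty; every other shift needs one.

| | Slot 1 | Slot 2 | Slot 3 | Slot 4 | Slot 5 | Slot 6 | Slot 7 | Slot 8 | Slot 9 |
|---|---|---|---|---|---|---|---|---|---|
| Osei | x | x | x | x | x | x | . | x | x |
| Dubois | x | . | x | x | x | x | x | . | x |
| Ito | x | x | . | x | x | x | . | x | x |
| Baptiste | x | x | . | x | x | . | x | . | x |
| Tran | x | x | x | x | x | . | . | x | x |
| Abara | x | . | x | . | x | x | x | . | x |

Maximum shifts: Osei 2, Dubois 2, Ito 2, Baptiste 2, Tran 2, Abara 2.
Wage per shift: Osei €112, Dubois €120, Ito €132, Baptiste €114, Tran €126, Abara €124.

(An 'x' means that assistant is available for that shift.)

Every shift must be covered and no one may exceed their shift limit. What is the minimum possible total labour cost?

€1324

Picking the cheapest available assistant for each shift independently would cost €1244, but that ignores the shift limits.
An optimal schedule: Slot 1→Dubois, Slot 2→Osei, Slot 3→Abara+Tran, Slot 4→Baptiste, Slot 5→Tran+Ito, Slot 6→Dubois, Slot 7→Baptiste, Slot 8→Osei, Slot 9→Abara.
Total: 120 + 112 + 124 + 126 + 114 + 126 + 132 + 120 + 114 + 112 + 124 = €1324.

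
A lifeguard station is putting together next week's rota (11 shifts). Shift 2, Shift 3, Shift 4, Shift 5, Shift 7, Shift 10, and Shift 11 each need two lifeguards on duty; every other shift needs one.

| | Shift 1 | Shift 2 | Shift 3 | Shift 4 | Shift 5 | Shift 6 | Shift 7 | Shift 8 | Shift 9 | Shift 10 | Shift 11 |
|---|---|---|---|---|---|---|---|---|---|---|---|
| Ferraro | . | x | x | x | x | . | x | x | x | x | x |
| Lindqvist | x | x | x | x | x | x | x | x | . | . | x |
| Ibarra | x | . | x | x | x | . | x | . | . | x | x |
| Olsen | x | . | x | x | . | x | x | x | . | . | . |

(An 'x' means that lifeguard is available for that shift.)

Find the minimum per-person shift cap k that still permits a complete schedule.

With 4 lifeguards and 18 worker-slots to fill, someone must work at least ⌈18/4⌉ = 5 shifts, so k ≥ 5.
k = 5 works: Shift 1→Lindqvist, Shift 2→Ferraro+Lindqvist, Shift 3→Ibarra+Olsen, Shift 4→Ibarra+Olsen, Shift 5→Ferraro+Lindqvist, Shift 6→Lindqvist, Shift 7→Ibarra+Olsen, Shift 8→Ferraro, Shift 9→Ferraro, Shift 10→Ferraro+Ibarra, Shift 11→Lindqvist+Ibarra.
Loads: Ferraro 5, Lindqvist 5, Ibarra 5, Olsen 3 — all ≤ 5.

5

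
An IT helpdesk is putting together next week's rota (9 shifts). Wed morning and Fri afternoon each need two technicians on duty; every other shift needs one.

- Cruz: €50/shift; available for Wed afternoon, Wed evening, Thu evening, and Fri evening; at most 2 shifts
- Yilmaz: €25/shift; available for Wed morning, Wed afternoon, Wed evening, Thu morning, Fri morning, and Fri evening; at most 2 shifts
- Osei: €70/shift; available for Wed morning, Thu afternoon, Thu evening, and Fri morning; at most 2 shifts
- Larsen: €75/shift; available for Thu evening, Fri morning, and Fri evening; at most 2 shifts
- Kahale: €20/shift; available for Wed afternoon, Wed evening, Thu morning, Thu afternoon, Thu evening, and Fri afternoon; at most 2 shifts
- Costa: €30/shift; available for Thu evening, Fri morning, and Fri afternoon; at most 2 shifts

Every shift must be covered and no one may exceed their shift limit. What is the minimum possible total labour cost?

Wed morning can only be covered by Yilmaz and Osei, so that assignment is forced.
Fri afternoon can only be covered by Kahale and Costa, so that assignment is forced.
Picking the cheapest available technician for each shift independently would cost €295, but that ignores the shift limits.
An optimal schedule: Wed morning→Yilmaz+Osei, Wed afternoon→Yilmaz, Wed evening→Cruz, Thu morning→Kahale, Thu afternoon→Osei, Thu evening→Larsen, Fri morning→Costa, Fri afternoon→Kahale+Costa, Fri evening→Cruz.
Total: 25 + 70 + 25 + 50 + 20 + 70 + 75 + 30 + 20 + 30 + 50 = €465.

€465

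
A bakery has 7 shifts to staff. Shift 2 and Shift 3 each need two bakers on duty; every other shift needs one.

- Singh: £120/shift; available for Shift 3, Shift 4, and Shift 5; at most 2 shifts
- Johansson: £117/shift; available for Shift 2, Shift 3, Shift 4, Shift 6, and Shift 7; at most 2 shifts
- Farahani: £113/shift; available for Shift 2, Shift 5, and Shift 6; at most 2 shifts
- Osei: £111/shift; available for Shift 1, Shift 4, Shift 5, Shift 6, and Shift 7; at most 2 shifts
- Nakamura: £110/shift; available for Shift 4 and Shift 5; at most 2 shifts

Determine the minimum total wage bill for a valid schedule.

Shift 1 can only be covered by Osei, so that assignment is forced.
Shift 2 can only be covered by Johansson and Farahani, so that assignment is forced.
Shift 3 can only be covered by Singh and Johansson, so that assignment is forced.
Picking the cheapest available baker for each shift independently would cost £1020, but that ignores the shift limits.
An optimal schedule: Shift 1→Osei, Shift 2→Farahani+Johansson, Shift 3→Johansson+Singh, Shift 4→Nakamura, Shift 5→Nakamura, Shift 6→Farahani, Shift 7→Osei.
Total: 111 + 113 + 117 + 117 + 120 + 110 + 110 + 113 + 111 = £1022.

£1022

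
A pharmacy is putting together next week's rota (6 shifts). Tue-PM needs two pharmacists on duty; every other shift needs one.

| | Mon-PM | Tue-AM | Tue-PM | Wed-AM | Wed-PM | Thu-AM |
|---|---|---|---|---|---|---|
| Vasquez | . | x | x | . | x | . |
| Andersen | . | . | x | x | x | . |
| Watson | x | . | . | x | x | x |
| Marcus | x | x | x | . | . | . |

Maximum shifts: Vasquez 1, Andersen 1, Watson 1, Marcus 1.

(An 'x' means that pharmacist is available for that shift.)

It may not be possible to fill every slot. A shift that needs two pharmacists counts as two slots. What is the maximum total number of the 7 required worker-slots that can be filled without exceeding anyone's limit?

Total capacity across all pharmacists is 1+1+1+1 = 4, and 7 slots are needed, so at most 4 can be filled.
An assignment achieving 4: Mon-PM→Marcus, Tue-AM→Vasquez, Wed-AM→Andersen, Thu-AM→Watson.
Loads: Vasquez 1/1, Andersen 1/1, Watson 1/1, Marcus 1/1.

4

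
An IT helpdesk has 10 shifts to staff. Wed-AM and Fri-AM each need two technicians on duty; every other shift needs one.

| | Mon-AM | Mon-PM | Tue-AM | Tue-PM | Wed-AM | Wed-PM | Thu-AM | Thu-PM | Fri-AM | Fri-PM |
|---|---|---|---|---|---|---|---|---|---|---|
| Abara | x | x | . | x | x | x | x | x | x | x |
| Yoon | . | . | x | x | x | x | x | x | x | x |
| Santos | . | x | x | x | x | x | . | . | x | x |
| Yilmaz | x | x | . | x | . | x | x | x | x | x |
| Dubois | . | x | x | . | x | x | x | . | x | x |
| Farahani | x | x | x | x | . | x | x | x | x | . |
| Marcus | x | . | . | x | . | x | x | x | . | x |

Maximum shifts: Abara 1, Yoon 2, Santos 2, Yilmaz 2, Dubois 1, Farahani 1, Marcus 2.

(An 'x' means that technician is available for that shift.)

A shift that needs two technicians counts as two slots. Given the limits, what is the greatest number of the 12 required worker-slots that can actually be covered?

11

Total capacity across all technicians is 1+2+2+2+1+1+2 = 11, and 12 slots are needed, so at most 11 can be filled.
An assignment achieving 11: Mon-AM→Abara, Mon-PM→Santos, Tue-AM→Yoon, Tue-PM→Yilmaz, Wed-AM→Yoon+Santos, Wed-PM→Marcus, Thu-AM→Dubois, Thu-PM→Yilmaz, Fri-AM→Farahani, Fri-PM→Marcus.
Loads: Abara 1/1, Yoon 2/2, Santos 2/2, Yilmaz 2/2, Dubois 1/1, Farahani 1/1, Marcus 2/2.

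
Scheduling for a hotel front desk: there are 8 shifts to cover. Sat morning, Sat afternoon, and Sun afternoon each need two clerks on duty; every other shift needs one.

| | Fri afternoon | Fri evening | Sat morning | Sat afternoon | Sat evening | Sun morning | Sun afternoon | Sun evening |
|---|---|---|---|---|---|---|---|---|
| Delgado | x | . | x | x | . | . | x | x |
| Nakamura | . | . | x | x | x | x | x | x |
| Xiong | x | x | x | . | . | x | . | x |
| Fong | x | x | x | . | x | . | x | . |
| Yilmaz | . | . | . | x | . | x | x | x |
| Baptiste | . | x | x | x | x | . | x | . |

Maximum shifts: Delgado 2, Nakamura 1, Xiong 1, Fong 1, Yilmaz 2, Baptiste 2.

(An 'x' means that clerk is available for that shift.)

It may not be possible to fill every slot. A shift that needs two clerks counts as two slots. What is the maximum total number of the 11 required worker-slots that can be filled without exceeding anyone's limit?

Total capacity across all clerks is 2+1+1+1+2+2 = 9, and 11 slots are needed, so at most 9 can be filled.
An assignment achieving 9: Fri afternoon→Delgado, Fri evening→Xiong, Sat morning→Fong+Baptiste, Sat afternoon→Delgado+Yilmaz, Sat evening→Nakamura, Sun morning→Yilmaz, Sun afternoon→Baptiste.
Loads: Delgado 2/2, Nakamura 1/1, Xiong 1/1, Fong 1/1, Yilmaz 2/2, Baptiste 2/2.

9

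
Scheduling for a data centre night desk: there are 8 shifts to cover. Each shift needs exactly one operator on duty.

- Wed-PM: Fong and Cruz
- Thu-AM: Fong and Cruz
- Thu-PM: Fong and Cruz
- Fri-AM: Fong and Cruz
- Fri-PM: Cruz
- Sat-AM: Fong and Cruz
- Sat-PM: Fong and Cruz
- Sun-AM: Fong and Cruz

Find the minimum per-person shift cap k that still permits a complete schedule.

4

With 2 operators and 8 worker-slots to fill, someone must work at least ⌈8/2⌉ = 4 shifts, so k ≥ 4.
k = 4 works: Wed-PM→Fong, Thu-AM→Fong, Thu-PM→Fong, Fri-AM→Fong, Fri-PM→Cruz, Sat-AM→Cruz, Sat-PM→Cruz, Sun-AM→Cruz.
Loads: Fong 4, Cruz 4 — all ≤ 4.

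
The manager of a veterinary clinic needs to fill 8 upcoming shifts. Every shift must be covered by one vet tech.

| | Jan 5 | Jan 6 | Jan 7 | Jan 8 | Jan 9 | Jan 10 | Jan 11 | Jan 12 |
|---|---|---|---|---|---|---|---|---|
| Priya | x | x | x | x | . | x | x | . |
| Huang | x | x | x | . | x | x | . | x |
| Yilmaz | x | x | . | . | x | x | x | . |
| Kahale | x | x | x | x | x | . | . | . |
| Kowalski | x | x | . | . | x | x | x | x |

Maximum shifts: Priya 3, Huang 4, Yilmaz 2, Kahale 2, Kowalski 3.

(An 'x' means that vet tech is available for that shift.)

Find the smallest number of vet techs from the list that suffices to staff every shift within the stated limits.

3

8 slots to fill and no one can take more than 4, so at least ⌈8/4⌉ = 2 vet techs are needed.
Any 2 vet techs together have capacity at most 4+3 = 7 < 8 slots, so 2 can never suffice.
Priya, Huang, and Yilmaz alone can cover everything: Jan 5→Huang, Jan 6→Huang, Jan 7→Priya, Jan 8→Priya, Jan 9→Huang, Jan 10→Yilmaz, Jan 11→Priya, Jan 12→Huang.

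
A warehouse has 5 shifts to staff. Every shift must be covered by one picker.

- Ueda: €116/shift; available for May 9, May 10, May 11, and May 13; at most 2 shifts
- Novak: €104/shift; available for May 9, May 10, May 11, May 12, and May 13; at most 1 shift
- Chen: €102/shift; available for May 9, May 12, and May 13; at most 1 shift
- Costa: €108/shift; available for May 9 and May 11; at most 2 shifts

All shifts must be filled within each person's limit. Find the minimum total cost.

€538

Picking the cheapest available picker for each shift independently would cost €514, but that ignores the shift limits.
An optimal schedule: May 9→Costa, May 10→Novak, May 11→Costa, May 12→Chen, May 13→Ueda.
Total: 108 + 104 + 108 + 102 + 116 = €538.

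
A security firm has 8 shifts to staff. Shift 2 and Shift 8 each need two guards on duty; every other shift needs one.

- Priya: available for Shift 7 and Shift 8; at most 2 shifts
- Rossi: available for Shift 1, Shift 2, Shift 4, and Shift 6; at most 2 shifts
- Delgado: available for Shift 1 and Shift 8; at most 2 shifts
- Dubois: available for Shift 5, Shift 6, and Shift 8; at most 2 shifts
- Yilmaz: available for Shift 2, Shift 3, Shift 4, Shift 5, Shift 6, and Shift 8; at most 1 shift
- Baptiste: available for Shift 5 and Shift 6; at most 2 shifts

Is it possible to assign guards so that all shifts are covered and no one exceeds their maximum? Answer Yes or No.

Total capacity is 11 and 10 slots are needed, so capacity alone doesn't rule it out.
Shifts {Shift 2, Shift 3} need 3 worker-slots in total, but the guards available for any of those shifts (Rossi and Yilmaz) can supply at most 2 among them. So no valid schedule exists.

No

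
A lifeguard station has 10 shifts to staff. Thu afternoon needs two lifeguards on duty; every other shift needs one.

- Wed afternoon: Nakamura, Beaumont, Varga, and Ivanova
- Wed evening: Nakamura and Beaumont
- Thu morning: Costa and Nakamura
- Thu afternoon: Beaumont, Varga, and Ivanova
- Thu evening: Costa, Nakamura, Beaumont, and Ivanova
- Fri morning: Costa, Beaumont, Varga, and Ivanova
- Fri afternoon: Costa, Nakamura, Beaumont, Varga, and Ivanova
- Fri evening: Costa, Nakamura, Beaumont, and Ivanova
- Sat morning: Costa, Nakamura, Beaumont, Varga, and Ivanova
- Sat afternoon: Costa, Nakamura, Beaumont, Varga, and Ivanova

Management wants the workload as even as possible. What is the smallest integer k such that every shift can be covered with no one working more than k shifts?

3

With 5 lifeguards and 11 worker-slots to fill, someone must work at least ⌈11/5⌉ = 3 shifts, so k ≥ 3.
k = 3 works: Wed afternoon→Nakamura, Wed evening→Nakamura, Thu morning→Costa, Thu afternoon→Beaumont+Varga, Thu evening→Costa, Fri morning→Costa, Fri afternoon→Beaumont, Fri evening→Nakamura, Sat morning→Beaumont, Sat afternoon→Varga.
Loads: Costa 3, Nakamura 3, Beaumont 3, Varga 2, Ivanova 0 — all ≤ 3.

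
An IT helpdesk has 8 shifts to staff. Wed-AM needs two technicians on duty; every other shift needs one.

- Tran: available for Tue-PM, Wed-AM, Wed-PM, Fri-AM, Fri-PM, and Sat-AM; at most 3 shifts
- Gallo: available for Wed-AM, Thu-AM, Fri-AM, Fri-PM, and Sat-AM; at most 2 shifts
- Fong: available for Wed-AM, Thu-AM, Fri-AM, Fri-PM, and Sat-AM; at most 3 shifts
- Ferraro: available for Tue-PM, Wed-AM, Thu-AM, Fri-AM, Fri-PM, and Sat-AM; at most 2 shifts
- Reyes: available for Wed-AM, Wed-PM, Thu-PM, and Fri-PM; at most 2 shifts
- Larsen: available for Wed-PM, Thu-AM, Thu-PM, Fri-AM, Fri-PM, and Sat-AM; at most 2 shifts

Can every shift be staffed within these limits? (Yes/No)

One valid schedule: Tue-PM→Tran, Wed-AM→Fong+Ferraro, Wed-PM→Tran, Thu-AM→Gallo, Thu-PM→Reyes, Fri-AM→Tran, Fri-PM→Fong, Sat-AM→Gallo.
Loads: Tran 3/3, Gallo 2/2, Fong 2/3, Ferraro 1/2, Reyes 1/2, Larsen 0/2 — all within limits.

Yes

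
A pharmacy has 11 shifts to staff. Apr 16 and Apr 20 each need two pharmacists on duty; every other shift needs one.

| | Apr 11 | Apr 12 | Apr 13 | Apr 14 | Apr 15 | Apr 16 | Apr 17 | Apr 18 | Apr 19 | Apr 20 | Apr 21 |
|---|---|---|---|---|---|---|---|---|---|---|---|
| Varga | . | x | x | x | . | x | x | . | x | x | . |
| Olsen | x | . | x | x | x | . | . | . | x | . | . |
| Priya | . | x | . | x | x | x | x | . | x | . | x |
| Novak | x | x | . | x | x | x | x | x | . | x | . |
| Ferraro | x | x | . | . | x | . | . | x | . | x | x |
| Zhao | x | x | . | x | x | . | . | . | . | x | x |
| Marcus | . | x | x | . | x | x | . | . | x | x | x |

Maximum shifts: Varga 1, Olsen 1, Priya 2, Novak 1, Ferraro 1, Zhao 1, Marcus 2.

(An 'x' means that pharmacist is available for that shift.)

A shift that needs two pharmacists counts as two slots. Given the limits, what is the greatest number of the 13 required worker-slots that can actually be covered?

9

Total capacity across all pharmacists is 1+1+2+1+1+1+2 = 9, and 13 slots are needed, so at most 9 can be filled.
An assignment achieving 9: Apr 11→Olsen, Apr 13→Varga, Apr 14→Zhao, Apr 16→Priya+Marcus, Apr 17→Priya, Apr 18→Novak, Apr 19→Marcus, Apr 21→Ferraro.
Loads: Varga 1/1, Olsen 1/1, Priya 2/2, Novak 1/1, Ferraro 1/1, Zhao 1/1, Marcus 2/2.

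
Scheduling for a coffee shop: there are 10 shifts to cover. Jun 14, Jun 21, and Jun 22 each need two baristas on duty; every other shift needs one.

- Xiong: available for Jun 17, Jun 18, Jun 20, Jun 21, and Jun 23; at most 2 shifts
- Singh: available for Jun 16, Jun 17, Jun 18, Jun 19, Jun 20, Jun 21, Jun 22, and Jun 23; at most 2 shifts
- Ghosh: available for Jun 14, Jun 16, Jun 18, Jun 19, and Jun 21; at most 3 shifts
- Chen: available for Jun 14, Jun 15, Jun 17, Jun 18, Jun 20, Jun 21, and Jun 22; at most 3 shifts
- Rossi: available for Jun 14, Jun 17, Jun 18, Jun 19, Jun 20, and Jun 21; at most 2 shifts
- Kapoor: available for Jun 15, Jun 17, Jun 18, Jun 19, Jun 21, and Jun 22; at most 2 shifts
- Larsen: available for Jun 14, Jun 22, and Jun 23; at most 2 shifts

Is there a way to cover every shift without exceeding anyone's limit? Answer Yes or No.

One valid schedule: Jun 14→Ghosh+Chen, Jun 15→Chen, Jun 16→Singh, Jun 17→Chen, Jun 18→Ghosh, Jun 19→Singh, Jun 20→Xiong, Jun 21→Ghosh+Rossi, Jun 22→Kapoor+Larsen, Jun 23→Xiong.
Loads: Xiong 2/2, Singh 2/2, Ghosh 3/3, Chen 3/3, Rossi 1/2, Kapoor 1/2, Larsen 1/2 — all within limits.

Yes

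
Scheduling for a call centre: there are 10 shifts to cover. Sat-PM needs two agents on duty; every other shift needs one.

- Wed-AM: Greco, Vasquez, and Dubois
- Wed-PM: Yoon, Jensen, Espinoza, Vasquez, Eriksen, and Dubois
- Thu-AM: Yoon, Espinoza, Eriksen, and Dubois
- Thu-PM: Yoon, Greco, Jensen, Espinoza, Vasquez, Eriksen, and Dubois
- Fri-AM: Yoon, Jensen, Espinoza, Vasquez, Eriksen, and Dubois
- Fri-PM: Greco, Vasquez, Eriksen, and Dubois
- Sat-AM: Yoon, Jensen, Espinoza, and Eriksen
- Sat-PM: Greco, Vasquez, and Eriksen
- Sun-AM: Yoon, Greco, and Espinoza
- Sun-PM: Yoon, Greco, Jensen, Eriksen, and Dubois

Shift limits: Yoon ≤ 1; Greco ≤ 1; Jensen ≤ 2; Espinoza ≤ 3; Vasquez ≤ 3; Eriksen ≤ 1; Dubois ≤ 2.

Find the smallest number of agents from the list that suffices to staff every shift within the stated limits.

5

11 slots to fill and no one can take more than 3, so at least ⌈11/3⌉ = 4 agents are needed.
Any 4 agents together have capacity at most 3+3+2+2 = 10 < 11 slots, so 4 can never suffice.
Greco, Jensen, Espinoza, Vasquez, and Dubois alone can cover everything: Wed-AM→Vasquez, Wed-PM→Espinoza, Thu-AM→Espinoza, Thu-PM→Dubois, Fri-AM→Dubois, Fri-PM→Vasquez, Sat-AM→Jensen, Sat-PM→Greco+Vasquez, Sun-AM→Espinoza, Sun-PM→Jensen.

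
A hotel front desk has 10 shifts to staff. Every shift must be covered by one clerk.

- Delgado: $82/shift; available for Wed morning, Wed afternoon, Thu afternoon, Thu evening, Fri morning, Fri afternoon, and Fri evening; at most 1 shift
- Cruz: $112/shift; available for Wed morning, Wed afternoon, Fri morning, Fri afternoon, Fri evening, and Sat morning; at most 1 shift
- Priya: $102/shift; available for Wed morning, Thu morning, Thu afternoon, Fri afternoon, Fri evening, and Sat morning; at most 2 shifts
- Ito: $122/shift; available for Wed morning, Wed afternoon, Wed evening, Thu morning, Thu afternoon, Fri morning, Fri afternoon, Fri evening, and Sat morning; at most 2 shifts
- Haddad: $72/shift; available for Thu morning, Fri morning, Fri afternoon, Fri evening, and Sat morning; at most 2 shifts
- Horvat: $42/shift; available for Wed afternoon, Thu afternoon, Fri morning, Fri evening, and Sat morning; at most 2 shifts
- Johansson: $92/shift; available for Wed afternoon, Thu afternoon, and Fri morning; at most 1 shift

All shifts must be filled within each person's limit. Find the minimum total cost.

Wed evening can only be covered by Ito, so that assignment is forced.
Thu evening can only be covered by Delgado, so that assignment is forced.
Picking the cheapest available clerk for each shift independently would cost $640, but that ignores the shift limits.
An optimal schedule: Wed morning→Priya, Wed afternoon→Horvat, Wed evening→Ito, Thu morning→Haddad, Thu afternoon→Horvat, Thu evening→Delgado, Fri morning→Johansson, Fri afternoon→Haddad, Fri evening→Cruz, Sat morning→Priya.
Total: 102 + 42 + 122 + 72 + 42 + 82 + 92 + 72 + 112 + 102 = $840.

$840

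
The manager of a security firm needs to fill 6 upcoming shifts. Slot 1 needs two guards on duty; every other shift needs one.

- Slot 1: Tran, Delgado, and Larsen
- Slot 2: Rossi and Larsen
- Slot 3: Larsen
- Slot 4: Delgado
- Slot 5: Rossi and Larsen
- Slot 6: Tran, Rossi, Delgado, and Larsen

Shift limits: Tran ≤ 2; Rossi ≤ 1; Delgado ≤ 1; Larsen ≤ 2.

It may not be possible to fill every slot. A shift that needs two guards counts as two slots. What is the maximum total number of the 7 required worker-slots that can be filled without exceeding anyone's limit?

Total capacity across all guards is 2+1+1+2 = 6, and 7 slots are needed, so at most 6 can be filled.
An assignment achieving 6: Slot 1→Tran, Slot 2→Rossi, Slot 3→Larsen, Slot 4→Delgado, Slot 5→Larsen, Slot 6→Tran.
Loads: Tran 2/2, Rossi 1/1, Delgado 1/1, Larsen 2/2.

6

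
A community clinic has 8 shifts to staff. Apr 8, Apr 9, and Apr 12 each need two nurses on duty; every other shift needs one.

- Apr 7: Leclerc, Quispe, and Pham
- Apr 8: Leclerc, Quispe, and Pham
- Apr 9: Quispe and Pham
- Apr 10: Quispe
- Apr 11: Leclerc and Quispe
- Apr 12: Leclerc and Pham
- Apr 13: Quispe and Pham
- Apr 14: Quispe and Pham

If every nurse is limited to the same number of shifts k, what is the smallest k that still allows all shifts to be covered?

With 3 nurses and 11 worker-slots to fill, someone must work at least ⌈11/3⌉ = 4 shifts, so k ≥ 4.
k = 4 works: Apr 7→Leclerc, Apr 8→Leclerc+Pham, Apr 9→Quispe+Pham, Apr 10→Quispe, Apr 11→Leclerc, Apr 12→Leclerc+Pham, Apr 13→Quispe, Apr 14→Quispe.
Loads: Leclerc 4, Quispe 4, Pham 3 — all ≤ 4.

4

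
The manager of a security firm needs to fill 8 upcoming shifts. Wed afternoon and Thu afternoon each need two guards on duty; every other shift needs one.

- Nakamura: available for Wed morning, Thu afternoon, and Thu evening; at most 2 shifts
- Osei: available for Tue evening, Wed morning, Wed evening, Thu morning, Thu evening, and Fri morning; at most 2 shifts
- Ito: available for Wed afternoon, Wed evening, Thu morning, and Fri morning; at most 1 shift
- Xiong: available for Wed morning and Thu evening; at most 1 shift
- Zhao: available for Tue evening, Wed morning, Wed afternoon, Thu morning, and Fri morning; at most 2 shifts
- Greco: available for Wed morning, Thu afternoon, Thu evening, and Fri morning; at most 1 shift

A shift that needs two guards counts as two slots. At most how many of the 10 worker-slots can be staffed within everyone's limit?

Total capacity across all guards is 2+2+1+1+2+1 = 9, and 10 slots are needed, so at most 9 can be filled.
An assignment achieving 9: Tue evening→Osei, Wed morning→Xiong, Wed afternoon→Ito+Zhao, Wed evening→Osei, Thu morning→Zhao, Thu afternoon→Nakamura+Greco, Thu evening→Nakamura.
Loads: Nakamura 2/2, Osei 2/2, Ito 1/1, Xiong 1/1, Zhao 2/2, Greco 1/1.

9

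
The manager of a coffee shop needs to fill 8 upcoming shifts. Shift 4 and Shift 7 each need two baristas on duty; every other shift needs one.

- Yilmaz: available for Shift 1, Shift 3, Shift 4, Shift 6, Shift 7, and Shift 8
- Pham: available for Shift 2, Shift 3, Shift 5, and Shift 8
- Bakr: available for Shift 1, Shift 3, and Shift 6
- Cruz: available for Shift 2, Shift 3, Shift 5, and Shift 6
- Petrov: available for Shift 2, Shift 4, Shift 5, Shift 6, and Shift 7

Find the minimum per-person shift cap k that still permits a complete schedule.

2

With 5 baristas and 10 worker-slots to fill, someone must work at least ⌈10/5⌉ = 2 shifts, so k ≥ 2.
k = 2 works: Shift 1→Bakr, Shift 2→Pham, Shift 3→Bakr, Shift 4→Yilmaz+Petrov, Shift 5→Cruz, Shift 6→Cruz, Shift 7→Yilmaz+Petrov, Shift 8→Pham.
Loads: Yilmaz 2, Pham 2, Bakr 2, Cruz 2, Petrov 2 — all ≤ 2.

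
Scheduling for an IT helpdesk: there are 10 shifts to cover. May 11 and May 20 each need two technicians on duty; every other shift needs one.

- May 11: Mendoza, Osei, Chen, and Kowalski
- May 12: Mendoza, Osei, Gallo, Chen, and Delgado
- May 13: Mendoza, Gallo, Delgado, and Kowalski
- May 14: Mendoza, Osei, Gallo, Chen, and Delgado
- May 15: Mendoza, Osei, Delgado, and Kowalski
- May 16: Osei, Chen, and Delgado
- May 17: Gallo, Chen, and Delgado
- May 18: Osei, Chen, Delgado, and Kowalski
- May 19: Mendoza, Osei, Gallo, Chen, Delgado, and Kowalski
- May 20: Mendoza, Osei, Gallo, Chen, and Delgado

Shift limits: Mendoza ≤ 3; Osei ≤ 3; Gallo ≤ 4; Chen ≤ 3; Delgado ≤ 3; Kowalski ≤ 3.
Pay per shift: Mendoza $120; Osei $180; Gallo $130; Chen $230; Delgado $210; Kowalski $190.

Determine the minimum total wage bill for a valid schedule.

Picking the cheapest available technician for each shift independently would cost $1640, but that ignores the shift limits.
An optimal schedule: May 11→Mendoza+Kowalski, May 12→Gallo, May 13→Mendoza, May 14→Gallo, May 15→Mendoza, May 16→Osei, May 17→Gallo, May 18→Osei, May 19→Kowalski, May 20→Gallo+Osei.
Total: 120 + 190 + 130 + 120 + 130 + 120 + 180 + 130 + 180 + 190 + 130 + 180 = $1800.

$1800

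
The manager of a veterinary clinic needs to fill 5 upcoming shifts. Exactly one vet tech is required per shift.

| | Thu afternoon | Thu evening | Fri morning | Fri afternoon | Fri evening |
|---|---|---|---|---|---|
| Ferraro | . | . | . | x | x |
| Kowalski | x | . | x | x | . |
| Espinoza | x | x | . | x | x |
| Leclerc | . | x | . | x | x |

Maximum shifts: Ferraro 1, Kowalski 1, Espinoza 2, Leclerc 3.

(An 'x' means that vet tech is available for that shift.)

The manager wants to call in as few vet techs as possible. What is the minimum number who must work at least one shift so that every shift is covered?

5 slots to fill and no one can take more than 3, so at least ⌈5/3⌉ = 2 vet techs are needed.
No set of 2 vet techs can cover every shift (each such set leaves at least one shift with no one available or exceeds a cap).
Kowalski, Espinoza, and Leclerc alone can cover everything: Thu afternoon→Espinoza, Thu evening→Espinoza, Fri morning→Kowalski, Fri afternoon→Leclerc, Fri evening→Leclerc.

3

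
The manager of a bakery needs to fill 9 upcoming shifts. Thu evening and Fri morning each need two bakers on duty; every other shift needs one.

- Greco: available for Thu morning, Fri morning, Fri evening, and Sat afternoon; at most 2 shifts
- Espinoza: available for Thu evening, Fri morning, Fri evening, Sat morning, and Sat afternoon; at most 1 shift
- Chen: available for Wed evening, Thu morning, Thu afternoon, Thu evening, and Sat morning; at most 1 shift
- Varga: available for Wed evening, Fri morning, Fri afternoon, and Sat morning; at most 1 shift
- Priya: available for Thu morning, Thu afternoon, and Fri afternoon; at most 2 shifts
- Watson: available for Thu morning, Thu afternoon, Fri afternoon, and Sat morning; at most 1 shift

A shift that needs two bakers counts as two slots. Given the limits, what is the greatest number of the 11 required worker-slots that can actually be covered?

8

Total capacity across all bakers is 2+1+1+1+2+1 = 8, and 11 slots are needed, so at most 8 can be filled.
An assignment achieving 8: Wed evening→Chen, Thu morning→Watson, Thu afternoon→Priya, Thu evening→Espinoza, Fri morning→Varga, Fri afternoon→Priya, Fri evening→Greco, Sat afternoon→Greco.
Loads: Greco 2/2, Espinoza 1/1, Chen 1/1, Varga 1/1, Priya 2/2, Watson 1/1.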